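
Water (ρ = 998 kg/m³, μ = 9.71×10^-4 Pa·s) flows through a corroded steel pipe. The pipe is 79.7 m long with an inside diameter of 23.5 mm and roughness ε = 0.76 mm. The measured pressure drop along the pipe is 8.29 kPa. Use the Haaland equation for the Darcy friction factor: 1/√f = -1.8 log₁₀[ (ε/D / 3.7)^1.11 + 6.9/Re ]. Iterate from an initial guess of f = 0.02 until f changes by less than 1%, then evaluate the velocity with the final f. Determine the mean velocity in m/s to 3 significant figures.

V ≈ 0.278 m/s

Rearranging Darcy-Weisbach: V = √(2·ΔP·D/(f·L·ρ)). With ε/D = 0.00076/0.0235 = 0.0323, iterate starting from f = 0.02:
  f = 0.02 → V = √(2·8290·0.0235/(0.02·79.7·998)) = 0.4949 m/s; Re = ρVD/μ = 1.195e+04; f → 0.06156
  f = 0.06156 → V = 0.2821 m/s; Re = 6813; f → 0.06334
  f = 0.06334 → V = 0.2781 m/s; Re = 6717; f → 0.0634
Converged (Δf/f < 1%). With the final f = 0.0634: V = √(2·8290·0.0235/(0.0634·79.7·998)) = 0.278 m/s.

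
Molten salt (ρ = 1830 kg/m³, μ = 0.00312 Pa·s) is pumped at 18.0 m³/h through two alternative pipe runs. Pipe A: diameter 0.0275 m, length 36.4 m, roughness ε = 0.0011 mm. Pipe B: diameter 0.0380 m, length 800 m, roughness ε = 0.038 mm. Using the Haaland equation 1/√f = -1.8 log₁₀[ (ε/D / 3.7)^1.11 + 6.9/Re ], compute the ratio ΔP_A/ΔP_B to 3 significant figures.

ΔP_A/ΔP_B ≈ 0.176

Pipe A: V = Q/A = 0.005/0.000594 = 8.418 m/s; Re = 1.358e+05; ε/D = 4e-05; Haaland → f = 0.01694; ΔP_A = f(L/D)(ρV²/2) = 1.454e+06 Pa.
Pipe B: V = Q/A = 0.005/0.001134 = 4.409 m/s; Re = 9.826e+04; ε/D = 0.001; Haaland → f = 0.022; ΔP_B = f(L/D)(ρV²/2) = 8.237e+06 Pa.
ΔP_A/ΔP_B = 1.454e+06/8.237e+06 = 0.176.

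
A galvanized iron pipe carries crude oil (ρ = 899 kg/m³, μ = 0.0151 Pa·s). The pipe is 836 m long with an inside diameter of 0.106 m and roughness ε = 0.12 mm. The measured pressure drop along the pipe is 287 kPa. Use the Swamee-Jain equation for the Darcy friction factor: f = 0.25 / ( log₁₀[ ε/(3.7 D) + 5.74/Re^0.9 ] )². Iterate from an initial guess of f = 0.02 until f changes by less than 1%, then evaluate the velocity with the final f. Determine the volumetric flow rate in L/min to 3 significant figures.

Q ≈ 830 L/min

Rearranging Darcy-Weisbach: V = √(2·ΔP·D/(f·L·ρ)). With ε/D = 0.00012/0.106 = 0.00113, iterate starting from f = 0.02:
  f = 0.02 → V = √(2·2.87e+05·0.106/(0.02·836·899)) = 2.012 m/s; Re = ρVD/μ = 1.27e+04; f → 0.03115
  f = 0.03115 → V = 1.612 m/s; Re = 1.017e+04; f → 0.03275
  f = 0.03275 → V = 1.572 m/s; Re = 9923; f → 0.03294
Converged (Δf/f < 1%). With the final f = 0.03294: V = √(2·2.87e+05·0.106/(0.03294·836·899)) = 1.568 m/s.
Q = V·A = 1.568·(π/4·0.106²) = 0.01384 m³/s = 830 L/min.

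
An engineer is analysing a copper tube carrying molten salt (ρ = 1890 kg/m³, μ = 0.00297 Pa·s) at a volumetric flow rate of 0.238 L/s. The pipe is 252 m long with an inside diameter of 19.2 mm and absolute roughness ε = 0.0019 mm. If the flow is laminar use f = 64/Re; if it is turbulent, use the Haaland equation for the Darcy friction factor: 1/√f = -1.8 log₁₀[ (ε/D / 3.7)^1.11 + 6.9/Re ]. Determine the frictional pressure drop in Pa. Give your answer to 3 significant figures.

Q = 0.238 L/s = 0.238/1000 = 0.000238 m³/s.
Cross-sectional area A = πD²/4 = π(0.0192)²/4 = 0.0002895 m²; mean velocity V = Q/A = 0.000238/0.0002895 = 0.822 m/s.
Reynolds number Re = ρVD/μ = 1890 · 0.822 · 0.0192 / 0.00297 = 1.004e+04.
Re > 4000 → turbulent. Relative roughness ε/D = 1.9e-06/0.0192 = 9.9e-05. Haaland: 1/√f = -1.8 log₁₀[(9.9e-05/3.7)^1.11 + 6.9/1.004e+04] = -1.8 log₁₀[8.4e-06 + 0.000687] = 5.684, so f = 0.03095.
Darcy-Weisbach: ΔP = f(L/D)(ρV²/2) = 0.03095·(252/0.0192)·(1890·0.822²/2) = 0.03095·1.313e+04·638.6 = 2.594e+05 Pa.

ΔP ≈ 259000 Pa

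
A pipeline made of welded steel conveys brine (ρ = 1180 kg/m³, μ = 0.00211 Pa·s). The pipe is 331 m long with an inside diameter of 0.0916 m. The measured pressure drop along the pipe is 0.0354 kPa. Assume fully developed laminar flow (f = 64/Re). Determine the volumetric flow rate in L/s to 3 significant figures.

Q ≈ 0.0876 L/s

For laminar flow, f = 64/Re with Re = ρVD/μ, so Darcy-Weisbach reduces to ΔP = 32μLV/D². Solving for V: V = ΔP·D²/(32μL) = 35.4·(0.0916)²/(32·0.00211·331) = 0.01329 m/s.
Check: Re = ρVD/μ = 1180·0.01329·0.0916/0.00211 = 680.8 < 2300, so the laminar assumption holds.
Q = V·A = 0.01329·(π/4·0.0916²) = 8.758e-05 m³/s = 0.0876 L/s.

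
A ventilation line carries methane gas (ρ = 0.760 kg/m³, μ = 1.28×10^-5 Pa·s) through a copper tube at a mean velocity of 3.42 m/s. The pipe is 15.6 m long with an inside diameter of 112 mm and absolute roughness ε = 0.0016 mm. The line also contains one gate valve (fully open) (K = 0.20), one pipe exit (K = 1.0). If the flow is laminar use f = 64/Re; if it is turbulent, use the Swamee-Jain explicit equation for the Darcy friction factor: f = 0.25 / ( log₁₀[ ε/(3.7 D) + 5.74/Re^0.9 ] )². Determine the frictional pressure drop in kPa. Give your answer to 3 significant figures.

ΔP ≈ 0.0208 kPa

Reynolds number Re = ρVD/μ = 0.76 · 3.42 · 0.112 / 1.28e-05 = 2.274e+04.
Re > 4000 → turbulent. Relative roughness ε/D = 1.6e-06/0.112 = 1.43e-05. Swamee-Jain: f = 0.25/(log₁₀[1.43e-05/3.7 + 5.74/2.274e+04^0.9])² = 0.25/(log₁₀[3.86e-06 + 0.000688])² = 0.25/(-3.16)² = 0.02504.
Total minor-loss coefficient ΣK = 1·0.2 + 1·1 = 1.2.
ΔP = [f·L/D + ΣK]·(ρV²/2) = [0.02504·15.6/0.112 + 1.2]·(0.76·3.42²/2) = [3.488 + 1.2]·4.445 = 20.83 Pa.
ΔP = 20.83 Pa = 0.0208 kPa.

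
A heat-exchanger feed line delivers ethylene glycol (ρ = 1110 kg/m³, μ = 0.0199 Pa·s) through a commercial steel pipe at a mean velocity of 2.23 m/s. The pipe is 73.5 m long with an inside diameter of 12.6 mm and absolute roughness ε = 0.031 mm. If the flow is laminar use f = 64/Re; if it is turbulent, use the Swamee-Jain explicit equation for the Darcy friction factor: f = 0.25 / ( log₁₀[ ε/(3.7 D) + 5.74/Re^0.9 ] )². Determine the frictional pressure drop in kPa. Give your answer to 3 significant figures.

ΔP ≈ 657 kPa

Reynolds number Re = ρVD/μ = 1110 · 2.23 · 0.0126 / 0.0199 = 1567.
Re < 2300 → laminar flow, so f = 64/Re = 64/1567 = 0.04084 (the turbulent correlation is not needed).
Darcy-Weisbach: ΔP = f(L/D)(ρV²/2) = 0.04084·(73.5/0.0126)·(1110·2.23²/2) = 0.04084·5833·2760 = 6.574e+05 Pa.
ΔP = 6.574e+05 Pa = 657 kPa.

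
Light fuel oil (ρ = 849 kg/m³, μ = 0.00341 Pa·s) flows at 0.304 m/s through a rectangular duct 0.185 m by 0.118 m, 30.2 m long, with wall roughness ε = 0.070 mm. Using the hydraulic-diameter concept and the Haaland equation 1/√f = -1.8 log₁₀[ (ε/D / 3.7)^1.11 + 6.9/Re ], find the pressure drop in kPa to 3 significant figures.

Hydraulic diameter D_h = 4A/P = 4·(0.185·0.118)/(2·(0.185+0.118)) = 0.08732/0.606 = 0.1441 m.
Re = ρVD_h/μ = 849·0.304·0.1441/0.00341 = 1.091e+04.
ε/D_h = 7e-05/0.1441 = 0.000486; Haaland gives 1/√f = -1.8 log₁₀[4.91e-05+0.000633] = 5.699, so f = 0.03078.
ΔP = f(L/D_h)(ρV²/2) = 0.03078·30.2/0.1441·39.23 = 253.1 Pa.
ΔP = 0.253 kPa.

ΔP ≈ 0.253 kPa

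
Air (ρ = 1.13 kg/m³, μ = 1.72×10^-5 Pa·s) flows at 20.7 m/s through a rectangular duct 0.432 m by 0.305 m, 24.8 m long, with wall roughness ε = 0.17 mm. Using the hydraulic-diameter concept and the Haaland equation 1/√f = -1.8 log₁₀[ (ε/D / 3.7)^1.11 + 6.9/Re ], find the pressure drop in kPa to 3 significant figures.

Hydraulic diameter D_h = 4A/P = 4·(0.432·0.305)/(2·(0.432+0.305)) = 0.527/1.474 = 0.3576 m.
Re = ρVD_h/μ = 1.13·20.7·0.3576/1.72e-05 = 4.863e+05.
ε/D_h = 0.00017/0.3576 = 0.000475; Haaland gives 1/√f = -1.8 log₁₀[4.8e-05+1.42e-05] = 7.572, so f = 0.01744.
ΔP = f(L/D_h)(ρV²/2) = 0.01744·24.8/0.3576·242.1 = 292.9 Pa.
ΔP = 0.293 kPa.

ΔP ≈ 0.293 kPa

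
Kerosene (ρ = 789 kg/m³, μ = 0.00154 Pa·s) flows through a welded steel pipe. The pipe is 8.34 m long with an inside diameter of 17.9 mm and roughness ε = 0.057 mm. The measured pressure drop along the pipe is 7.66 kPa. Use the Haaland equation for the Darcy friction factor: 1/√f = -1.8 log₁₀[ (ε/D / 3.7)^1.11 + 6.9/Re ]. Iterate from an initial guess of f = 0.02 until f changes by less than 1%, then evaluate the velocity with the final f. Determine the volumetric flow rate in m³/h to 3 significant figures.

Rearranging Darcy-Weisbach: V = √(2·ΔP·D/(f·L·ρ)). With ε/D = 5.7e-05/0.0179 = 0.00318, iterate starting from f = 0.02:
  f = 0.02 → V = √(2·7660·0.0179/(0.02·8.34·789)) = 1.444 m/s; Re = ρVD/μ = 1.324e+04; f → 0.03345
  f = 0.03345 → V = 1.116 m/s; Re = 1.024e+04; f → 0.03498
  f = 0.03498 → V = 1.092 m/s; Re = 1.001e+04; f → 0.03512
Converged (Δf/f < 1%). With the final f = 0.03512: V = √(2·7660·0.0179/(0.03512·8.34·789)) = 1.089 m/s.
Q = V·A = 1.089·(π/4·0.0179²) = 0.0002741 m³/s = 0.987 m³/h.

Q ≈ 0.987 m³/h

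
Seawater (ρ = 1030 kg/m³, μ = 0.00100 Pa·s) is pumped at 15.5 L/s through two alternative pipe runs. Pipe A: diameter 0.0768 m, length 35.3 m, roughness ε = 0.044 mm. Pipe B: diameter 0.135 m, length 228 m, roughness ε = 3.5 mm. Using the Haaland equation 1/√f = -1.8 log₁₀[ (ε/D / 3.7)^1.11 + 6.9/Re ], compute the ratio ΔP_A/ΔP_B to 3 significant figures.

Pipe A: V = Q/A = 0.0155/0.004632 = 3.346 m/s; Re = 2.647e+05; ε/D = 0.000573; Haaland → f = 0.01863; ΔP_A = f(L/D)(ρV²/2) = 4.937e+04 Pa.
Pipe B: V = Q/A = 0.0155/0.01431 = 1.083 m/s; Re = 1.506e+05; ε/D = 0.0259; Haaland → f = 0.05419; ΔP_B = f(L/D)(ρV²/2) = 5.527e+04 Pa.
ΔP_A/ΔP_B = 4.937e+04/5.527e+04 = 0.893.

ΔP_A/ΔP_B ≈ 0.893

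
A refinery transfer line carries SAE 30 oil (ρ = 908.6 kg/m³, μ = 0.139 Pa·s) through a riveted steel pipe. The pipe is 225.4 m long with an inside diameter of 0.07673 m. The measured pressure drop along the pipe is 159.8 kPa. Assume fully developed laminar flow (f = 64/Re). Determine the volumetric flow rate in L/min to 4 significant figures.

Q ≈ 260.4 L/min

For laminar flow, f = 64/Re with Re = ρVD/μ, so Darcy-Weisbach reduces to ΔP = 32μLV/D². Solving for V: V = ΔP·D²/(32μL) = 1.598e+05·(0.07673)²/(32·0.139·225.4) = 0.9384 m/s.
Check: Re = ρVD/μ = 908.6·0.9384·0.07673/0.139 = 470.7 < 2300, so the laminar assumption holds.
Q = V·A = 0.9384·(π/4·0.07673²) = 0.004339 m³/s = 260.4 L/min.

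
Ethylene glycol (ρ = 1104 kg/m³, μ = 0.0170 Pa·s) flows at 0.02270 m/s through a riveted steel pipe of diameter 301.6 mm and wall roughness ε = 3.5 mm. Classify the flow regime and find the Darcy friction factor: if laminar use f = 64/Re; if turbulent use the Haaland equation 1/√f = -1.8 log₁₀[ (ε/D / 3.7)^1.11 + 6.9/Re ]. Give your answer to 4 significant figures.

Re = ρVD/μ = 1104·0.0227·0.3016/0.017 = 444.6.
Re < 2300 → laminar, so f = 64/Re = 0.1439 (roughness is irrelevant in laminar flow).

f ≈ 0.1439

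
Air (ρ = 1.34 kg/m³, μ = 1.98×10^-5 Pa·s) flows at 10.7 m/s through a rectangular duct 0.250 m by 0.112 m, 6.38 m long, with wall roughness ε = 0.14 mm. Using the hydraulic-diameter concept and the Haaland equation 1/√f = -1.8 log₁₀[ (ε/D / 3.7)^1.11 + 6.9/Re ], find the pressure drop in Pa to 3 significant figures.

Hydraulic diameter D_h = 4A/P = 4·(0.25·0.112)/(2·(0.25+0.112)) = 0.112/0.724 = 0.1547 m.
Re = ρVD_h/μ = 1.34·10.7·0.1547/1.98e-05 = 1.12e+05.
ε/D_h = 0.00014/0.1547 = 0.000905; Haaland gives 1/√f = -1.8 log₁₀[9.8e-05+6.16e-05] = 6.835, so f = 0.02141.
ΔP = f(L/D_h)(ρV²/2) = 0.02141·6.38/0.1547·76.71 = 67.73 Pa.

ΔP ≈ 67.7 Pa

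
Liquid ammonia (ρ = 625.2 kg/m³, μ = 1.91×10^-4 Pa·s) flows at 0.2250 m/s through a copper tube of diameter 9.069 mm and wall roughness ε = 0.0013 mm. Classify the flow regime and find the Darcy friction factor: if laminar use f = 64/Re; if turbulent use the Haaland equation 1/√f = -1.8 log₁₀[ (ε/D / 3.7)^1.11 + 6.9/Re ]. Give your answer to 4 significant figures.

Re = ρVD/μ = 625.2·0.225·0.009069/0.000191 = 6679.
Re > 4000 → turbulent. ε/D = 1.3e-06/0.009069 = 0.000143; Haaland: 1/√f = -1.8 log₁₀[1.27e-05 + 0.00103] = 5.365, so f = 0.03474.

f ≈ 0.03474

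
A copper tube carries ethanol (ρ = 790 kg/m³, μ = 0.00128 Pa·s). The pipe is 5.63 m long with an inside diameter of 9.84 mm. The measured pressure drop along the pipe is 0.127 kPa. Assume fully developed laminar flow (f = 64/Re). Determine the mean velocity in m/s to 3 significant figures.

V ≈ 0.0533 m/s

For laminar flow, f = 64/Re with Re = ρVD/μ, so Darcy-Weisbach reduces to ΔP = 32μLV/D². Solving for V: V = ΔP·D²/(32μL) = 127·(0.00984)²/(32·0.00128·5.63) = 0.05332 m/s.
Check: Re = ρVD/μ = 790·0.05332·0.00984/0.00128 = 323.8 < 2300, so the laminar assumption holds.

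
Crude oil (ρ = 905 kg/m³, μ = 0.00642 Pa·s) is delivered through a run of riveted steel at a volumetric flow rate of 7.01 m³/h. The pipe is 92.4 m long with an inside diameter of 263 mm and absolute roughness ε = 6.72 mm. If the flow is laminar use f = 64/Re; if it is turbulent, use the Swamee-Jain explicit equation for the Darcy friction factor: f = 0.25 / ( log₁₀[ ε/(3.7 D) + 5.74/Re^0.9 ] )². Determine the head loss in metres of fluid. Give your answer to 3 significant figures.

Q = 7.01 m³/h = 7.01/3600 = 0.001947 m³/s.
Cross-sectional area A = πD²/4 = π(0.263)²/4 = 0.05433 m²; mean velocity V = Q/A = 0.001947/0.05433 = 0.03584 m/s.
Reynolds number Re = ρVD/μ = 905 · 0.03584 · 0.263 / 0.00642 = 1329.
Re < 2300 → laminar flow, so f = 64/Re = 64/1329 = 0.04816 (the turbulent correlation is not needed).
Darcy-Weisbach: ΔP = f(L/D)(ρV²/2) = 0.04816·(92.4/0.263)·(905·0.03584²/2) = 0.04816·351.3·0.5814 = 9.837 Pa.
Head loss h_f = ΔP/(ρg) = 9.837/(905·9.81) = 0.00111 m.

h_f ≈ 0.00111 m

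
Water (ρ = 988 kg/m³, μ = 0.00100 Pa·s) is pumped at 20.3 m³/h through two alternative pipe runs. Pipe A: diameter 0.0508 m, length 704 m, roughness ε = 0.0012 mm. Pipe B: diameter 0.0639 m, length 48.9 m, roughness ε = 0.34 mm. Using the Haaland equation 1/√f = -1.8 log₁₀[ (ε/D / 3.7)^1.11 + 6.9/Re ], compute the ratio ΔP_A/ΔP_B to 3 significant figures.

Pipe A: V = Q/A = 0.005639/0.002027 = 2.782 m/s; Re = 1.396e+05; ε/D = 2.36e-05; Haaland → f = 0.01676; ΔP_A = f(L/D)(ρV²/2) = 8.881e+05 Pa.
Pipe B: V = Q/A = 0.005639/0.003207 = 1.758 m/s; Re = 1.11e+05; ε/D = 0.00532; Haaland → f = 0.03175; ΔP_B = f(L/D)(ρV²/2) = 3.711e+04 Pa.
ΔP_A/ΔP_B = 8.881e+05/3.711e+04 = 23.9.

ΔP_A/ΔP_B ≈ 23.9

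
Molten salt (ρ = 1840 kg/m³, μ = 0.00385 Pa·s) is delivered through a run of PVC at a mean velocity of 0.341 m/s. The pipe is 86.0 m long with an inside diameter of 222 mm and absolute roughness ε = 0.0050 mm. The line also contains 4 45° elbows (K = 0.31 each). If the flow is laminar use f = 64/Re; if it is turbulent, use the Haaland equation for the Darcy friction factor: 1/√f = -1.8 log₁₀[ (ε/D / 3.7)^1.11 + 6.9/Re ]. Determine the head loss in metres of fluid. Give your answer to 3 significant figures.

h_f ≈ 0.0587 m

Reynolds number Re = ρVD/μ = 1840 · 0.341 · 0.222 / 0.00385 = 3.618e+04.
Re > 4000 → turbulent. Relative roughness ε/D = 5e-06/0.222 = 2.25e-05. Haaland: 1/√f = -1.8 log₁₀[(2.25e-05/3.7)^1.11 + 6.9/3.618e+04] = -1.8 log₁₀[1.62e-06 + 0.000191] = 6.689, so f = 0.02235.
Total minor-loss coefficient ΣK = 4·0.31 = 1.24.
ΔP = [f·L/D + ΣK]·(ρV²/2) = [0.02235·86/0.222 + 1.24]·(1840·0.341²/2) = [8.659 + 1.24]·107 = 1059 Pa.
Head loss h_f = ΔP/(ρg) = 1059/(1840·9.81) = 0.0587 m.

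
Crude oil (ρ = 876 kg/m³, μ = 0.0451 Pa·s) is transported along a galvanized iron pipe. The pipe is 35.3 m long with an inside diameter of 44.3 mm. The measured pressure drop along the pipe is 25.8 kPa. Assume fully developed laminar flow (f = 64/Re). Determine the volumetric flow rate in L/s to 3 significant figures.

For laminar flow, f = 64/Re with Re = ρVD/μ, so Darcy-Weisbach reduces to ΔP = 32μLV/D². Solving for V: V = ΔP·D²/(32μL) = 2.58e+04·(0.0443)²/(32·0.0451·35.3) = 0.9939 m/s.
Check: Re = ρVD/μ = 876·0.9939·0.0443/0.0451 = 855.2 < 2300, so the laminar assumption holds.
Q = V·A = 0.9939·(π/4·0.0443²) = 0.001532 m³/s = 1.53 L/s.

Q ≈ 1.53 L/s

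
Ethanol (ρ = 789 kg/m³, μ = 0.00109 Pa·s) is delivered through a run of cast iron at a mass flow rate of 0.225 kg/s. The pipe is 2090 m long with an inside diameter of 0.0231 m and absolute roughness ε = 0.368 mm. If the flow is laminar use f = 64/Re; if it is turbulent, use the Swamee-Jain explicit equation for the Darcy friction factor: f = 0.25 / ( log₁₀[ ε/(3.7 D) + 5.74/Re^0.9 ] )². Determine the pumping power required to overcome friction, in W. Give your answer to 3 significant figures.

A = πD²/4 = π(0.0231)²/4 = 0.0004191 m²; mean velocity V = ṁ/(ρA) = 0.225/(789 · 0.0004191) = 0.6804 m/s.
Reynolds number Re = ρVD/μ = 789 · 0.6804 · 0.0231 / 0.00109 = 1.138e+04.
Re > 4000 → turbulent. Relative roughness ε/D = 0.000368/0.0231 = 0.0159. Swamee-Jain: f = 0.25/(log₁₀[0.0159/3.7 + 5.74/1.138e+04^0.9])² = 0.25/(log₁₀[0.00431 + 0.00128])² = 0.25/(-2.253)² = 0.04927.
Darcy-Weisbach: ΔP = f(L/D)(ρV²/2) = 0.04927·(2090/0.0231)·(789·0.6804²/2) = 0.04927·9.048e+04·182.7 = 8.142e+05 Pa.
Q = ṁ/ρ = 0.225/789 = 0.0002852 m³/s.
Pumping power P = QΔP = 0.0002852·8.142e+05 = 232.2 W = 232 W.

P ≈ 232 W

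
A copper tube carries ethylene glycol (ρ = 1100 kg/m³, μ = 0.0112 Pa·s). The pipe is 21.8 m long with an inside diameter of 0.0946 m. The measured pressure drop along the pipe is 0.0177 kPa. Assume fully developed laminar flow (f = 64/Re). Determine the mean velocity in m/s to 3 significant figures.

V ≈ 0.0203 m/s

For laminar flow, f = 64/Re with Re = ρVD/μ, so Darcy-Weisbach reduces to ΔP = 32μLV/D². Solving for V: V = ΔP·D²/(32μL) = 17.7·(0.0946)²/(32·0.0112·21.8) = 0.02027 m/s.
Check: Re = ρVD/μ = 1100·0.02027·0.0946/0.0112 = 188.4 < 2300, so the laminar assumption holds.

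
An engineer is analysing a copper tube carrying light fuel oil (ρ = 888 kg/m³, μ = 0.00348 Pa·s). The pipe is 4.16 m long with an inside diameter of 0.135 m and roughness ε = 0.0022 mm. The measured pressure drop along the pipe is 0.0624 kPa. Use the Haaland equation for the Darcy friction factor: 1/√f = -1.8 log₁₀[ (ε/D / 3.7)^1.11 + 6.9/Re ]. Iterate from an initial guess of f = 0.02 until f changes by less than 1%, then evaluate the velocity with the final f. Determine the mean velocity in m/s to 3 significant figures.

V ≈ 0.401 m/s

Rearranging Darcy-Weisbach: V = √(2·ΔP·D/(f·L·ρ)). With ε/D = 2.2e-06/0.135 = 1.63e-05, iterate starting from f = 0.02:
  f = 0.02 → V = √(2·62.4·0.135/(0.02·4.16·888)) = 0.4775 m/s; Re = ρVD/μ = 1.645e+04; f → 0.02708
  f = 0.02708 → V = 0.4104 m/s; Re = 1.414e+04; f → 0.02816
  f = 0.02816 → V = 0.4024 m/s; Re = 1.386e+04; f → 0.02831
Converged (Δf/f < 1%). With the final f = 0.02831: V = √(2·62.4·0.135/(0.02831·4.16·888)) = 0.4014 m/s.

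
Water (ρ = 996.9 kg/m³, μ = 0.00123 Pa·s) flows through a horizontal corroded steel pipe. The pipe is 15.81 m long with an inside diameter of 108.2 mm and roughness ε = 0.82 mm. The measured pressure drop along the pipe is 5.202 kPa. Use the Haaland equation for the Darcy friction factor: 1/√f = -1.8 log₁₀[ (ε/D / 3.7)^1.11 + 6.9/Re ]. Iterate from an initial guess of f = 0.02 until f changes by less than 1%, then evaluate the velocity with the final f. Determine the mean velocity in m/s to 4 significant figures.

Rearranging Darcy-Weisbach: V = √(2·ΔP·D/(f·L·ρ)). With ε/D = 0.00082/0.1082 = 0.00758, iterate starting from f = 0.02:
  f = 0.02 → V = √(2·5202·0.1082/(0.02·15.81·996.9)) = 1.89 m/s; Re = ρVD/μ = 1.657e+05; f → 0.03505
  f = 0.03505 → V = 1.427 m/s; Re = 1.252e+05; f → 0.03518
Converged (Δf/f < 1%). With the final f = 0.03518: V = √(2·5202·0.1082/(0.03518·15.81·996.9)) = 1.425 m/s.

V ≈ 1.425 m/s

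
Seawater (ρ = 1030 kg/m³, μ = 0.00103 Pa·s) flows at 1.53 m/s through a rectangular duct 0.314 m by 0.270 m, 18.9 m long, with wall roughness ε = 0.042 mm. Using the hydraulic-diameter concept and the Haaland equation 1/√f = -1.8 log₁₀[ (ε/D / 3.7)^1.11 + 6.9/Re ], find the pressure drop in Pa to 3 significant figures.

Hydraulic diameter D_h = 4A/P = 4·(0.314·0.27)/(2·(0.314+0.27)) = 0.3391/1.168 = 0.2903 m.
Re = ρVD_h/μ = 1030·1.53·0.2903/0.00103 = 4.442e+05.
ε/D_h = 4.2e-05/0.2903 = 0.000145; Haaland gives 1/√f = -1.8 log₁₀[1.28e-05+1.55e-05] = 8.186, so f = 0.01492.
ΔP = f(L/D_h)(ρV²/2) = 0.01492·18.9/0.2903·1206 = 1171 Pa.

ΔP ≈ 1170 Pa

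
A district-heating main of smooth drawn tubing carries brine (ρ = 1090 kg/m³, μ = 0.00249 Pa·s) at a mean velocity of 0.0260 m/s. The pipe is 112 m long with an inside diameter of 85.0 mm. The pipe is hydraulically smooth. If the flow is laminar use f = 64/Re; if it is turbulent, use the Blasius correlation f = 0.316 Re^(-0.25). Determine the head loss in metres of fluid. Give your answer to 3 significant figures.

Reynolds number Re = ρVD/μ = 1090 · 0.026 · 0.085 / 0.00249 = 967.4.
Re < 2300 → laminar flow, so f = 64/Re = 64/967.4 = 0.06615 (the turbulent correlation is not needed).
Darcy-Weisbach: ΔP = f(L/D)(ρV²/2) = 0.06615·(112/0.085)·(1090·0.026²/2) = 0.06615·1318·0.3684 = 32.11 Pa.
Head loss h_f = ΔP/(ρg) = 32.11/(1090·9.81) = 0.00300 m.

h_f ≈ 0.00300 m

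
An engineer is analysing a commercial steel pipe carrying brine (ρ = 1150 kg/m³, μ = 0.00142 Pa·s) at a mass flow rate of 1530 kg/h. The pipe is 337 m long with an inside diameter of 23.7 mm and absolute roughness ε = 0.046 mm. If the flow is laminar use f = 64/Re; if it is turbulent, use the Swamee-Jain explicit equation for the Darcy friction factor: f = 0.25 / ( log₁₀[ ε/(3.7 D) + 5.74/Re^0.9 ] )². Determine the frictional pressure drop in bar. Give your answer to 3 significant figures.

ΔP ≈ 1.79 bar

ṁ = 1530 kg/h = 1530/3600 = 0.425 kg/s.
A = πD²/4 = π(0.0237)²/4 = 0.0004412 m²; mean velocity V = ṁ/(ρA) = 0.425/(1150 · 0.0004412) = 0.8377 m/s.
Reynolds number Re = ρVD/μ = 1150 · 0.8377 · 0.0237 / 0.00142 = 1.608e+04.
Re > 4000 → turbulent. Relative roughness ε/D = 4.6e-05/0.0237 = 0.00194. Swamee-Jain: f = 0.25/(log₁₀[0.00194/3.7 + 5.74/1.608e+04^0.9])² = 0.25/(log₁₀[0.000525 + 0.00094])² = 0.25/(-2.834)² = 0.03112.
Darcy-Weisbach: ΔP = f(L/D)(ρV²/2) = 0.03112·(337/0.0237)·(1150·0.8377²/2) = 0.03112·1.422e+04·403.5 = 1.786e+05 Pa.
ΔP = 1.786e+05 Pa = 1.79 bar.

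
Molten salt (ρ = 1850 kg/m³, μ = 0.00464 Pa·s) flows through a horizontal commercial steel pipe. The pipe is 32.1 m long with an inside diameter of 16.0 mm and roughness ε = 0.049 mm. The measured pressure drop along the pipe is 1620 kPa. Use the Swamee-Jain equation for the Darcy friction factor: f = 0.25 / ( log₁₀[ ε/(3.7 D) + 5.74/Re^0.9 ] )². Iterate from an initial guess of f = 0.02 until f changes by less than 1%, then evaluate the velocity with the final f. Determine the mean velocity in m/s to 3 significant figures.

Rearranging Darcy-Weisbach: V = √(2·ΔP·D/(f·L·ρ)). With ε/D = 4.9e-05/0.016 = 0.00306, iterate starting from f = 0.02:
  f = 0.02 → V = √(2·1.62e+06·0.016/(0.02·32.1·1850)) = 6.607 m/s; Re = ρVD/μ = 4.215e+04; f → 0.02947
  f = 0.02947 → V = 5.443 m/s; Re = 3.472e+04; f → 0.03
  f = 0.03 → V = 5.394 m/s; Re = 3.441e+04; f → 0.03003
Converged (Δf/f < 1%). With the final f = 0.03003: V = √(2·1.62e+06·0.016/(0.03003·32.1·1850)) = 5.392 m/s.

V ≈ 5.39 m/s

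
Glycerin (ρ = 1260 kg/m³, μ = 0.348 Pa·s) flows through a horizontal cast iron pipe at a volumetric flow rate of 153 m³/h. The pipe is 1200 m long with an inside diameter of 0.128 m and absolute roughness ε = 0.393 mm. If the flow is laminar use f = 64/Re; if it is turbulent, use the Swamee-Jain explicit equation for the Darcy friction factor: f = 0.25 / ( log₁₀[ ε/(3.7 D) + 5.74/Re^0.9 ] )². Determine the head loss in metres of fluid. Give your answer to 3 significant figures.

h_f ≈ 218 m

Q = 153 m³/h = 153/3600 = 0.0425 m³/s.
Cross-sectional area A = πD²/4 = π(0.128)²/4 = 0.01287 m²; mean velocity V = Q/A = 0.0425/0.01287 = 3.303 m/s.
Reynolds number Re = ρVD/μ = 1260 · 3.303 · 0.128 / 0.348 = 1531.
Re < 2300 → laminar flow, so f = 64/Re = 64/1531 = 0.04181 (the turbulent correlation is not needed).
Darcy-Weisbach: ΔP = f(L/D)(ρV²/2) = 0.04181·(1200/0.128)·(1260·3.303²/2) = 0.04181·9375·6872 = 2.694e+06 Pa.
Head loss h_f = ΔP/(ρg) = 2.694e+06/(1260·9.81) = 218 m.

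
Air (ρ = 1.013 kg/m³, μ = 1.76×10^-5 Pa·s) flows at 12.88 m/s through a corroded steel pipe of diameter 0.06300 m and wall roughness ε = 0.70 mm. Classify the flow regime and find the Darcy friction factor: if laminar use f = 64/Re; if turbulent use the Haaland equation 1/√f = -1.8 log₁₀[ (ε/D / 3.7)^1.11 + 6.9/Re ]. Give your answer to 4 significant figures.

Re = ρVD/μ = 1.013·12.88·0.063/1.76e-05 = 4.67e+04.
Re > 4000 → turbulent. ε/D = 0.0007/0.063 = 0.0111; Haaland: 1/√f = -1.8 log₁₀[0.00159 + 0.000148] = 4.97, so f = 0.04048.

f ≈ 0.04048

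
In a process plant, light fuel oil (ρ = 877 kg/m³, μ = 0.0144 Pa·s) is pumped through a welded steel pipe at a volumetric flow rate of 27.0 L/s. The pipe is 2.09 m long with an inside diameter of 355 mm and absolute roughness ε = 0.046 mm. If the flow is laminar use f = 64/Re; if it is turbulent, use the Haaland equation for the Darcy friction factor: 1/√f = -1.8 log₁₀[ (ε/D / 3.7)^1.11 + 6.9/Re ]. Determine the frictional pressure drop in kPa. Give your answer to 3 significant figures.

Q = 27.0 L/s = 27.0/1000 = 0.027 m³/s.
Cross-sectional area A = πD²/4 = π(0.355)²/4 = 0.09898 m²; mean velocity V = Q/A = 0.027/0.09898 = 0.2728 m/s.
Reynolds number Re = ρVD/μ = 877 · 0.2728 · 0.355 / 0.0144 = 5898.
Re > 4000 → turbulent. Relative roughness ε/D = 4.6e-05/0.355 = 0.00013. Haaland: 1/√f = -1.8 log₁₀[(0.00013/3.7)^1.11 + 6.9/5898] = -1.8 log₁₀[1.13e-05 + 0.00117] = 5.27, so f = 0.03601.
Darcy-Weisbach: ΔP = f(L/D)(ρV²/2) = 0.03601·(2.09/0.355)·(877·0.2728²/2) = 0.03601·5.887·32.63 = 6.917 Pa.
ΔP = 6.917 Pa = 0.00692 kPa.

ΔP ≈ 0.00692 kPa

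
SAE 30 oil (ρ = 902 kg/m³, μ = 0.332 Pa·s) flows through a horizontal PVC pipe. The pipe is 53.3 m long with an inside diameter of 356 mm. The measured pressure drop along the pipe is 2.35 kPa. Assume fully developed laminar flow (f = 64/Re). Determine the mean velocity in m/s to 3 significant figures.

For laminar flow, f = 64/Re with Re = ρVD/μ, so Darcy-Weisbach reduces to ΔP = 32μLV/D². Solving for V: V = ΔP·D²/(32μL) = 2350·(0.356)²/(32·0.332·53.3) = 0.526 m/s.
Check: Re = ρVD/μ = 902·0.526·0.356/0.332 = 508.7 < 2300, so the laminar assumption holds.

V ≈ 0.526 m/s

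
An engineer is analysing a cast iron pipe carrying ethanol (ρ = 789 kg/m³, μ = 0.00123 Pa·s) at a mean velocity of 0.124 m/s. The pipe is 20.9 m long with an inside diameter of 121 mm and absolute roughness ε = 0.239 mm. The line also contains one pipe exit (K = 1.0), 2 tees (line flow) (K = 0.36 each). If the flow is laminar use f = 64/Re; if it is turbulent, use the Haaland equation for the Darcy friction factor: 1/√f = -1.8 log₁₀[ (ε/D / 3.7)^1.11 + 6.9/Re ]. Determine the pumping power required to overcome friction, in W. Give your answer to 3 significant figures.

P ≈ 0.0654 W

Reynolds number Re = ρVD/μ = 789 · 0.124 · 0.121 / 0.00123 = 9625.
Re > 4000 → turbulent. Relative roughness ε/D = 0.000239/0.121 = 0.00198. Haaland: 1/√f = -1.8 log₁₀[(0.00198/3.7)^1.11 + 6.9/9625] = -1.8 log₁₀[0.000233 + 0.000717] = 5.44, so f = 0.03379.
Total minor-loss coefficient ΣK = 1·1 + 2·0.36 = 1.72.
ΔP = [f·L/D + ΣK]·(ρV²/2) = [0.03379·20.9/0.121 + 1.72]·(789·0.124²/2) = [5.836 + 1.72]·6.066 = 45.84 Pa.
Q = V·A = 0.124·0.0115 = 0.001426 m³/s.
Pumping power P = QΔP = 0.001426·45.84 = 0.06536 W = 0.0654 W.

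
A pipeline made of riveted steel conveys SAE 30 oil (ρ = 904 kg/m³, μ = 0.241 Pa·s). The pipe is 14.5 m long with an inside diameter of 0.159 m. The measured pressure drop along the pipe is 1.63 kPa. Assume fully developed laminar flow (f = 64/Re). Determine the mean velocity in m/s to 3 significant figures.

V ≈ 0.369 m/s

For laminar flow, f = 64/Re with Re = ρVD/μ, so Darcy-Weisbach reduces to ΔP = 32μLV/D². Solving for V: V = ΔP·D²/(32μL) = 1630·(0.159)²/(32·0.241·14.5) = 0.3685 m/s.
Check: Re = ρVD/μ = 904·0.3685·0.159/0.241 = 219.8 < 2300, so the laminar assumption holds.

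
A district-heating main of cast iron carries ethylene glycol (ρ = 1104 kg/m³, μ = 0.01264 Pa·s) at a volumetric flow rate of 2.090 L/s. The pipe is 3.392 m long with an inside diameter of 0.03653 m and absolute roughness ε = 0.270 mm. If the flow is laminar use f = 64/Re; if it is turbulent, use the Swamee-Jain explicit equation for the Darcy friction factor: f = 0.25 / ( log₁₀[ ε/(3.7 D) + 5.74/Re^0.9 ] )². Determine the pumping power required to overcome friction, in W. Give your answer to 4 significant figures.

P ≈ 18.79 W

Q = 2.090 L/s = 2.090/1000 = 0.00209 m³/s.
Cross-sectional area A = πD²/4 = π(0.03653)²/4 = 0.001048 m²; mean velocity V = Q/A = 0.00209/0.001048 = 1.994 m/s.
Reynolds number Re = ρVD/μ = 1104 · 1.994 · 0.03653 / 0.0126 = 6363.
Re > 4000 → turbulent. Relative roughness ε/D = 0.00027/0.03653 = 0.00739. Swamee-Jain: f = 0.25/(log₁₀[0.00739/3.7 + 5.74/6363^0.9])² = 0.25/(log₁₀[0.002 + 0.00217])² = 0.25/(-2.381)² = 0.04412.
Darcy-Weisbach: ΔP = f(L/D)(ρV²/2) = 0.04412·(3.392/0.03653)·(1104·1.994²/2) = 0.04412·92.86·2195 = 8992 Pa.
Pumping power P = QΔP = 0.00209·8992 = 18.793 W = 18.79 W.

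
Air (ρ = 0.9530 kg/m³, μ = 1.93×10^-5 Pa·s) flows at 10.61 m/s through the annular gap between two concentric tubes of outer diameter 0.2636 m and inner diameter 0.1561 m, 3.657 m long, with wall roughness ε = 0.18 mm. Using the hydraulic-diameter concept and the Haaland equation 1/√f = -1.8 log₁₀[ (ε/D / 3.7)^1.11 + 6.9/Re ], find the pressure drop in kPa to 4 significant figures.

ΔP ≈ 0.04599 kPa

Hydraulic diameter D_h = 4A/P = D_o - D_i = 0.2636 - 0.1561 = 0.1075 m.
Re = ρVD_h/μ = 0.953·10.61·0.1075/1.93e-05 = 5.632e+04.
ε/D_h = 0.00018/0.1075 = 0.00167; Haaland gives 1/√f = -1.8 log₁₀[0.000194+0.000123] = 6.299, so f = 0.0252.
ΔP = f(L/D_h)(ρV²/2) = 0.0252·3.657/0.1075·53.64 = 45.99 Pa.
ΔP = 0.04599 kPa.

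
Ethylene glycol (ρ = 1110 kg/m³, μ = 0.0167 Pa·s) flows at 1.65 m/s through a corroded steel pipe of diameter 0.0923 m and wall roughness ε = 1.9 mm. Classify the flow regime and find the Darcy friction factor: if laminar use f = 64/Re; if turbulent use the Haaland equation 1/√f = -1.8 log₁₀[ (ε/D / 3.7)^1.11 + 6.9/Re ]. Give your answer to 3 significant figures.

Re = ρVD/μ = 1110·1.65·0.0923/0.0167 = 1.012e+04.
Re > 4000 → turbulent. ε/D = 0.0019/0.0923 = 0.0206; Haaland: 1/√f = -1.8 log₁₀[0.00314 + 0.000682] = 4.351, so f = 0.05281.

f ≈ 0.0528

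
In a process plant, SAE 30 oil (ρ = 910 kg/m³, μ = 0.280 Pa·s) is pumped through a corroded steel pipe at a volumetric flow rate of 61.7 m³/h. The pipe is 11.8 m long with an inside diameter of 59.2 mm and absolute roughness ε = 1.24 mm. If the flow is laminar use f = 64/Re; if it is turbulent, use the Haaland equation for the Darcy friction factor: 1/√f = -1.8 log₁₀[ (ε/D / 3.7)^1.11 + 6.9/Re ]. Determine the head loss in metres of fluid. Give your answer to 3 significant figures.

Q = 61.7 m³/h = 61.7/3600 = 0.01714 m³/s.
Cross-sectional area A = πD²/4 = π(0.0592)²/4 = 0.002753 m²; mean velocity V = Q/A = 0.01714/0.002753 = 6.227 m/s.
Reynolds number Re = ρVD/μ = 910 · 6.227 · 0.0592 / 0.28 = 1198.
Re < 2300 → laminar flow, so f = 64/Re = 64/1198 = 0.05342 (the turbulent correlation is not needed).
Darcy-Weisbach: ΔP = f(L/D)(ρV²/2) = 0.05342·(11.8/0.0592)·(910·6.227²/2) = 0.05342·199.3·1.764e+04 = 1.878e+05 Pa.
Head loss h_f = ΔP/(ρg) = 1.878e+05/(910·9.81) = 21.0 m.

h_f ≈ 21.0 m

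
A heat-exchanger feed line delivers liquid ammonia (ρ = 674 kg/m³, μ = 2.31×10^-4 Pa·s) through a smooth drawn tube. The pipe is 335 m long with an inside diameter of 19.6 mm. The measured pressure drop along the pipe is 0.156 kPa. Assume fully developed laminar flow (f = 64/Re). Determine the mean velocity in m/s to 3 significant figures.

For laminar flow, f = 64/Re with Re = ρVD/μ, so Darcy-Weisbach reduces to ΔP = 32μLV/D². Solving for V: V = ΔP·D²/(32μL) = 156·(0.0196)²/(32·0.000231·335) = 0.0242 m/s.
Check: Re = ρVD/μ = 674·0.0242·0.0196/0.000231 = 1384 < 2300, so the laminar assumption holds.

V ≈ 0.0242 m/s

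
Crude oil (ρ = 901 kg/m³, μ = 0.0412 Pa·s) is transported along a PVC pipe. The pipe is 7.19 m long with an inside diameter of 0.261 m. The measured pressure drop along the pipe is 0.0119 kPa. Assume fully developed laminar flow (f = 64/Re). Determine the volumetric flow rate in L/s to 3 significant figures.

Q ≈ 4.58 L/s

For laminar flow, f = 64/Re with Re = ρVD/μ, so Darcy-Weisbach reduces to ΔP = 32μLV/D². Solving for V: V = ΔP·D²/(32μL) = 11.9·(0.261)²/(32·0.0412·7.19) = 0.08552 m/s.
Check: Re = ρVD/μ = 901·0.08552·0.261/0.0412 = 488.1 < 2300, so the laminar assumption holds.
Q = V·A = 0.08552·(π/4·0.261²) = 0.004575 m³/s = 4.58 L/s.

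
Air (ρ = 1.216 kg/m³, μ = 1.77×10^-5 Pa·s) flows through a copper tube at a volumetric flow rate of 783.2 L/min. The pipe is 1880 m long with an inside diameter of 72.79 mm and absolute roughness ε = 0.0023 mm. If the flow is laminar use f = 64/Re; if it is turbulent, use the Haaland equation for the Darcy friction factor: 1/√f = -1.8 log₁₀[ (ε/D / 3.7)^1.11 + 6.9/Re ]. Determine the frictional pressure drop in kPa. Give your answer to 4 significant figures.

ΔP ≈ 4.238 kPa

Q = 783.2 L/min = 783.2/60000 = 0.01305 m³/s.
Cross-sectional area A = πD²/4 = π(0.07279)²/4 = 0.004161 m²; mean velocity V = Q/A = 0.01305/0.004161 = 3.137 m/s.
Reynolds number Re = ρVD/μ = 1.216 · 3.137 · 0.07279 / 1.77e-05 = 1.569e+04.
Re > 4000 → turbulent. Relative roughness ε/D = 2.3e-06/0.07279 = 3.16e-05. Haaland: 1/√f = -1.8 log₁₀[(3.16e-05/3.7)^1.11 + 6.9/1.569e+04] = -1.8 log₁₀[2.37e-06 + 0.00044] = 6.038, so f = 0.02743.
Darcy-Weisbach: ΔP = f(L/D)(ρV²/2) = 0.02743·(1880/0.07279)·(1.216·3.137²/2) = 0.02743·2.583e+04·5.982 = 4238 Pa.
ΔP = 4238 Pa = 4.238 kPa.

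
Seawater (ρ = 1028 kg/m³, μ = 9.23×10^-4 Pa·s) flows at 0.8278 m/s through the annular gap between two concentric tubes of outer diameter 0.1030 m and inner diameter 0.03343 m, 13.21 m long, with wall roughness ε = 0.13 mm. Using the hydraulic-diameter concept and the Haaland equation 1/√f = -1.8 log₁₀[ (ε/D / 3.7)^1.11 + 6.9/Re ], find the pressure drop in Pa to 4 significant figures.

Hydraulic diameter D_h = 4A/P = D_o - D_i = 0.103 - 0.03343 = 0.06957 m.
Re = ρVD_h/μ = 1028·0.8278·0.06957/0.000923 = 6.414e+04.
ε/D_h = 0.00013/0.06957 = 0.00187; Haaland gives 1/√f = -1.8 log₁₀[0.000219+0.000108] = 6.275, so f = 0.0254.
ΔP = f(L/D_h)(ρV²/2) = 0.0254·13.21/0.06957·352.2 = 1699 Pa.

ΔP ≈ 1699 Pa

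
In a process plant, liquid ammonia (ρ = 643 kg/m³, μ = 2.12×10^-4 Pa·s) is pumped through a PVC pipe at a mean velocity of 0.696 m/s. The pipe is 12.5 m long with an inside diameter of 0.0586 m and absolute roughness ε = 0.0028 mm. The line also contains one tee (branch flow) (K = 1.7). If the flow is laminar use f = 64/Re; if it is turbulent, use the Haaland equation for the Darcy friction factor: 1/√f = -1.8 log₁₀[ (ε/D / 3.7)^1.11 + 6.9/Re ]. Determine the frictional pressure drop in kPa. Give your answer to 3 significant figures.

Reynolds number Re = ρVD/μ = 643 · 0.696 · 0.0586 / 0.000212 = 1.237e+05.
Re > 4000 → turbulent. Relative roughness ε/D = 2.8e-06/0.0586 = 4.78e-05. Haaland: 1/√f = -1.8 log₁₀[(4.78e-05/3.7)^1.11 + 6.9/1.237e+05] = -1.8 log₁₀[3.74e-06 + 5.58e-05] = 7.606, so f = 0.01729.
Total minor-loss coefficient ΣK = 1·1.7 = 1.7.
ΔP = [f·L/D + ΣK]·(ρV²/2) = [0.01729·12.5/0.0586 + 1.7]·(643·0.696²/2) = [3.688 + 1.7]·155.7 = 839.1 Pa.
ΔP = 839.1 Pa = 0.839 kPa.

ΔP ≈ 0.839 kPa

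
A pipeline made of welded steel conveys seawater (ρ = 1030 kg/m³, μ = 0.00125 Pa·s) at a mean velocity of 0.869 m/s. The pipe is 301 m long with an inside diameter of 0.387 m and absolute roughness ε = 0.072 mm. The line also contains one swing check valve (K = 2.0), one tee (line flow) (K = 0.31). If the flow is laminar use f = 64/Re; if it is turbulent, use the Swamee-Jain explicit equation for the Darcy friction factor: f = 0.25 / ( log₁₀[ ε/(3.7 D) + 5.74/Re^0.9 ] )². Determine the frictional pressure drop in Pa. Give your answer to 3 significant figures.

Reynolds number Re = ρVD/μ = 1030 · 0.869 · 0.387 / 0.00125 = 2.771e+05.
Re > 4000 → turbulent. Relative roughness ε/D = 7.2e-05/0.387 = 0.000186. Swamee-Jain: f = 0.25/(log₁₀[0.000186/3.7 + 5.74/2.771e+05^0.9])² = 0.25/(log₁₀[5.03e-05 + 7.25e-05])² = 0.25/(-3.911)² = 0.01635.
Total minor-loss coefficient ΣK = 1·2 + 1·0.31 = 2.31.
ΔP = [f·L/D + ΣK]·(ρV²/2) = [0.01635·301/0.387 + 2.31]·(1030·0.869²/2) = [12.71 + 2.31]·388.9 = 5843 Pa.

ΔP ≈ 5840 Pa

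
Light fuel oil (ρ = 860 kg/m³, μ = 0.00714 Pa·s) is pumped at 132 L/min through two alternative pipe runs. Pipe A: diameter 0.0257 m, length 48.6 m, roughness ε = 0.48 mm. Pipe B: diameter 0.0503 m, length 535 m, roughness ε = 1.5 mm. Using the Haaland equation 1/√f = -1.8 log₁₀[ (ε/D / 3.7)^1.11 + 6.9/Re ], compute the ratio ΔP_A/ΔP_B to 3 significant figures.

Pipe A: V = Q/A = 0.0022/0.0005187 = 4.241 m/s; Re = 1.313e+04; ε/D = 0.0187; Haaland → f = 0.05037; ΔP_A = f(L/D)(ρV²/2) = 7.367e+05 Pa.
Pipe B: V = Q/A = 0.0022/0.001987 = 1.107 m/s; Re = 6708; ε/D = 0.0298; Haaland → f = 0.06158; ΔP_B = f(L/D)(ρV²/2) = 3.452e+05 Pa.
ΔP_A/ΔP_B = 7.367e+05/3.452e+05 = 2.13.

ΔP_A/ΔP_B ≈ 2.13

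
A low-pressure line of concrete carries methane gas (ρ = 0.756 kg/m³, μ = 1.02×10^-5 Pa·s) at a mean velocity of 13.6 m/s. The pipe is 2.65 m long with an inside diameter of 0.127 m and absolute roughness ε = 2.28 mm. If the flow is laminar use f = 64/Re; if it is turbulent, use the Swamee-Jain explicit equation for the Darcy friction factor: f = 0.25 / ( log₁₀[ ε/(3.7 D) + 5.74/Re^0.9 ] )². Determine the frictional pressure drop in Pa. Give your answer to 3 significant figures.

Reynolds number Re = ρVD/μ = 0.756 · 13.6 · 0.127 / 1.02e-05 = 1.28e+05.
Re > 4000 → turbulent. Relative roughness ε/D = 0.00228/0.127 = 0.018. Swamee-Jain: f = 0.25/(log₁₀[0.018/3.7 + 5.74/1.28e+05^0.9])² = 0.25/(log₁₀[0.00485 + 0.000145])² = 0.25/(-2.301)² = 0.04721.
Darcy-Weisbach: ΔP = f(L/D)(ρV²/2) = 0.04721·(2.65/0.127)·(0.756·13.6²/2) = 0.04721·20.87·69.91 = 68.87 Pa.

ΔP ≈ 68.9 Pa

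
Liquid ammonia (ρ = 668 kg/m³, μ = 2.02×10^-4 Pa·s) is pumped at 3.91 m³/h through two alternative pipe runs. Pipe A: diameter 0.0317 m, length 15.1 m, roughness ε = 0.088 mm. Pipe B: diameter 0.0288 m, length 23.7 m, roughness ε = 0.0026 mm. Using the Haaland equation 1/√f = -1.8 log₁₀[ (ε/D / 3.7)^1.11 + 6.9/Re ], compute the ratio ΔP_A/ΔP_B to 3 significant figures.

ΔP_A/ΔP_B ≈ 0.624

Pipe A: V = Q/A = 0.001086/0.0007892 = 1.376 m/s; Re = 1.443e+05; ε/D = 0.00278; Haaland → f = 0.02652; ΔP_A = f(L/D)(ρV²/2) = 7991 Pa.
Pipe B: V = Q/A = 0.001086/0.0006514 = 1.667 m/s; Re = 1.588e+05; ε/D = 9.03e-05; Haaland → f = 0.01675; ΔP_B = f(L/D)(ρV²/2) = 1.28e+04 Pa.
ΔP_A/ΔP_B = 7991/1.28e+04 = 0.624.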